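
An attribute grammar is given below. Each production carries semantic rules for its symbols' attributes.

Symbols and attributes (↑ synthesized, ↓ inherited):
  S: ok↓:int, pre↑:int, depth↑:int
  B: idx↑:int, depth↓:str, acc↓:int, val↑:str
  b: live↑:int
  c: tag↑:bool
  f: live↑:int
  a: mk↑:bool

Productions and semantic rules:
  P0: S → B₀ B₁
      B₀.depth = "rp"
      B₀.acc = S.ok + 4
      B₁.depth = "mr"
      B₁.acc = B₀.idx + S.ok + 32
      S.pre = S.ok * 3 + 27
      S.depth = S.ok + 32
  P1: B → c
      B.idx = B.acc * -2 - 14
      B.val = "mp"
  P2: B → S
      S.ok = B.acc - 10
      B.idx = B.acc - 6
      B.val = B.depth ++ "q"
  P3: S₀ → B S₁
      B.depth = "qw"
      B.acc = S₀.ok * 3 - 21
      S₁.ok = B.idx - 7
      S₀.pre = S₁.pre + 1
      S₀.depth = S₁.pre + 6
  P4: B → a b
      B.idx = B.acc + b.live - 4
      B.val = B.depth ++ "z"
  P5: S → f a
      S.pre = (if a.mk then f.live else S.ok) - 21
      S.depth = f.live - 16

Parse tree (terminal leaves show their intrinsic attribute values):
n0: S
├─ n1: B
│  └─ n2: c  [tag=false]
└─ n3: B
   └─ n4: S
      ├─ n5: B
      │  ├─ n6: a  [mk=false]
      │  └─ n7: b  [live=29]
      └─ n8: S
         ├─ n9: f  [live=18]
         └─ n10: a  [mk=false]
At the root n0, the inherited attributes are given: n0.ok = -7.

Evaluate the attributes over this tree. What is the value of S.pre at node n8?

1. n0.ok = -7  [given at root]
2. n1.depth = "rp"  ["rp"]
3. n1.acc = -3  [S.ok + 4]
4. n2.tag = false  [terminal]
5. n1.idx = -8  [B.acc * -2 - 14]
6. n1.val = "mp"  ["mp"]
7. n3.depth = "mr"  ["mr"]
8. n3.acc = 17  [B₀.idx + S.ok + 32]
9. n4.ok = 7  [B.acc - 10]
10. n5.depth = "qw"  ["qw"]
11. n5.acc = 0  [S₀.ok * 3 - 21]
12. n6.mk = false  [terminal]
13. n7.live = 29  [terminal]
14. n5.idx = 25  [B.acc + b.live - 4]
15. n5.val = "qwz"  [B.depth ++ "z"]
16. n8.ok = 18  [B.idx - 7]
17. n9.live = 18  [terminal]
18. n10.mk = false  [terminal]
19. n8.pre = -3  [(if a.mk then f.live else S.ok) - 21]
20. n8.depth = 2  [f.live - 16]
21. n4.pre = -2  [S₁.pre + 1]
22. n4.depth = 3  [S₁.pre + 6]
23. n3.idx = 11  [B.acc - 6]
24. n3.val = "mrq"  [B.depth ++ "q"]
25. n0.pre = 6  [S.ok * 3 + 27]
26. n0.depth = 25  [S.ok + 32]

-3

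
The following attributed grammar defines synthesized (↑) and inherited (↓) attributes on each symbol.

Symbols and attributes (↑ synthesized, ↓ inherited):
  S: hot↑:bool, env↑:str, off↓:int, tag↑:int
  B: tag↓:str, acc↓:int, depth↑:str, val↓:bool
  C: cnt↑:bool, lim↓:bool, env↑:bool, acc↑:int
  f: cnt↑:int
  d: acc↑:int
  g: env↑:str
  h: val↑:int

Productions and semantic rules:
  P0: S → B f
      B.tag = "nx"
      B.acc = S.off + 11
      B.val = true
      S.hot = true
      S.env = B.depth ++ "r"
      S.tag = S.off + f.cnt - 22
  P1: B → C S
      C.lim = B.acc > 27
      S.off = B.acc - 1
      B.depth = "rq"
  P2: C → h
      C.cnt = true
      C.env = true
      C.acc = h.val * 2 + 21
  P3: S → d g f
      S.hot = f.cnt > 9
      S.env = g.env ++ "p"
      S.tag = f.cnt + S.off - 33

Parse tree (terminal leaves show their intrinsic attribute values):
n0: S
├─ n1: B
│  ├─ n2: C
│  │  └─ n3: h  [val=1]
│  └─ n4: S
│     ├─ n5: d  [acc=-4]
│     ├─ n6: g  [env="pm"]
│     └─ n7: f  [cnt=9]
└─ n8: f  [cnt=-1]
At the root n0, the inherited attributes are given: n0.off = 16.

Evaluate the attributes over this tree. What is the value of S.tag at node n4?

2

1. n0.off = 16  [given at root]
2. n1.tag = "nx"  ["nx"]
3. n1.acc = 27  [S.off + 11]
4. n1.val = true  [true]
5. n2.lim = false  [B.acc > 27]
6. n3.val = 1  [terminal]
7. n2.cnt = true  [true]
8. n2.env = true  [true]
9. n2.acc = 23  [h.val * 2 + 21]
10. n4.off = 26  [B.acc - 1]
11. n5.acc = -4  [terminal]
12. n6.env = "pm"  [terminal]
13. n7.cnt = 9  [terminal]
14. n4.hot = false  [f.cnt > 9]
15. n4.env = "pmp"  [g.env ++ "p"]
16. n4.tag = 2  [f.cnt + S.off - 33]
17. n1.depth = "rq"  ["rq"]
18. n8.cnt = -1  [terminal]
19. n0.hot = true  [true]
20. n0.env = "rqr"  [B.depth ++ "r"]
21. n0.tag = -7  [S.off + f.cnt - 22]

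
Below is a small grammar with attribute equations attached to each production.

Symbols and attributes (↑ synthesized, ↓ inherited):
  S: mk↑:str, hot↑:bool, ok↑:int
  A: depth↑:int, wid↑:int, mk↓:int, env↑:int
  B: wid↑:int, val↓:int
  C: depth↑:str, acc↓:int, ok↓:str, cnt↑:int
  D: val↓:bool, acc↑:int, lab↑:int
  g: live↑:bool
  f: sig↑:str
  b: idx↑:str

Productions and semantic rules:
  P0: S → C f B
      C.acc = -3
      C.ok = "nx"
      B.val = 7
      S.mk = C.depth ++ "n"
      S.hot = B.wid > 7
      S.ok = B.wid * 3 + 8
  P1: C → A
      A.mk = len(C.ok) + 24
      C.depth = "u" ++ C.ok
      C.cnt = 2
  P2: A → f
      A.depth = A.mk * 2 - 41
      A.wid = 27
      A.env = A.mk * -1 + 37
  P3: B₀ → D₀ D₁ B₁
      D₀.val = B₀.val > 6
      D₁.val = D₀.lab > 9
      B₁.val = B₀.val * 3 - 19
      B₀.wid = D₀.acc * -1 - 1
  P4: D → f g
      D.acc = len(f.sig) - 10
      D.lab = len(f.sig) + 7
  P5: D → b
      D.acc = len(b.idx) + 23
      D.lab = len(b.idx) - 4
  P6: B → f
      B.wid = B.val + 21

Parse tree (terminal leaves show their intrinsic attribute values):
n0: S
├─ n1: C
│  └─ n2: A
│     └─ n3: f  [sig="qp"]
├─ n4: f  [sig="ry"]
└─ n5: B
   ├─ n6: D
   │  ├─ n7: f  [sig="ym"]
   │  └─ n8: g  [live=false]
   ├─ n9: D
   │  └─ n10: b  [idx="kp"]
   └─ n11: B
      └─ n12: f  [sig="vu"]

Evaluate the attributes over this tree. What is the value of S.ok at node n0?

1. n1.acc = -3  [-3]
2. n1.ok = "nx"  ["nx"]
3. n2.mk = 26  [len(C.ok) + 24]
4. n3.sig = "qp"  [terminal]
5. n2.depth = 11  [A.mk * 2 - 41]
6. n2.wid = 27  [27]
7. n2.env = 11  [A.mk * -1 + 37]
8. n1.depth = "unx"  ["u" ++ C.ok]
9. n1.cnt = 2  [2]
10. n4.sig = "ry"  [terminal]
11. n5.val = 7  [7]
12. n6.val = true  [B₀.val > 6]
13. n7.sig = "ym"  [terminal]
14. n8.live = false  [terminal]
15. n6.acc = -8  [len(f.sig) - 10]
16. n6.lab = 9  [len(f.sig) + 7]
17. n9.val = false  [D₀.lab > 9]
18. n10.idx = "kp"  [terminal]
19. n9.acc = 25  [len(b.idx) + 23]
20. n9.lab = -2  [len(b.idx) - 4]
21. n11.val = 2  [B₀.val * 3 - 19]
22. n12.sig = "vu"  [terminal]
23. n11.wid = 23  [B.val + 21]
24. n5.wid = 7  [D₀.acc * -1 - 1]
25. n0.mk = "unxn"  [C.depth ++ "n"]
26. n0.hot = false  [B.wid > 7]
27. n0.ok = 29  [B.wid * 3 + 8]

29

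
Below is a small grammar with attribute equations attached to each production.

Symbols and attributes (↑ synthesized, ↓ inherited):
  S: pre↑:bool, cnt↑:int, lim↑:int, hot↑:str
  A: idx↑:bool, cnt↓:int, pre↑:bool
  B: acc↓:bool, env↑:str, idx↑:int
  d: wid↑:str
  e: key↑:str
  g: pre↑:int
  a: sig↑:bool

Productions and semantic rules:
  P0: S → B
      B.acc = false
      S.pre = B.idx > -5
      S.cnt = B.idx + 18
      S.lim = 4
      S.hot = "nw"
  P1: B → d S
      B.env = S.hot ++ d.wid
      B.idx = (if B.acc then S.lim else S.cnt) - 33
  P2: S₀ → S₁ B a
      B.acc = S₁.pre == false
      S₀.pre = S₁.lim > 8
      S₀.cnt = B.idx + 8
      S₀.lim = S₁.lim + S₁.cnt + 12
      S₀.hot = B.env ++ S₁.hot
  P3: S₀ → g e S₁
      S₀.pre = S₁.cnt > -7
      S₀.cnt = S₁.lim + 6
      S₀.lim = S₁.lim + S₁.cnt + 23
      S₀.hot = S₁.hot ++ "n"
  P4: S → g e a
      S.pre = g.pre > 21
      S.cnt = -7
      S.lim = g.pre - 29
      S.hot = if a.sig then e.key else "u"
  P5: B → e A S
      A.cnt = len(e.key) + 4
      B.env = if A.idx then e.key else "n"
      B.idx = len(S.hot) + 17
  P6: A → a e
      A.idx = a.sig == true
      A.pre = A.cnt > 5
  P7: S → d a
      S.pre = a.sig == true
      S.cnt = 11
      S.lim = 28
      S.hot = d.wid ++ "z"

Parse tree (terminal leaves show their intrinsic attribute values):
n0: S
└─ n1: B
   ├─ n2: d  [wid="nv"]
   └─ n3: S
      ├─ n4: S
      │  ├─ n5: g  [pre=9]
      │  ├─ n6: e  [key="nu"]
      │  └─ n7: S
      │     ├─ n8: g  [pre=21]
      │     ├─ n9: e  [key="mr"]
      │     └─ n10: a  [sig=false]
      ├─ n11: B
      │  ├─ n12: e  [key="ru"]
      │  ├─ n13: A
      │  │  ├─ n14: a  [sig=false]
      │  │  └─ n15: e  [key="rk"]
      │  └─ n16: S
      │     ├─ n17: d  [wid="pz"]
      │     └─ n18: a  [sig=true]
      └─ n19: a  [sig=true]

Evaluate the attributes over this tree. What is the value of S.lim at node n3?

18

1. n1.acc = false  [false]
2. n2.wid = "nv"  [terminal]
3. n5.pre = 9  [terminal]
4. n6.key = "nu"  [terminal]
5. n8.pre = 21  [terminal]
6. n9.key = "mr"  [terminal]
7. n10.sig = false  [terminal]
8. n7.pre = false  [g.pre > 21]
9. n7.cnt = -7  [-7]
10. n7.lim = -8  [g.pre - 29]
11. n7.hot = "u"  [if a.sig then e.key else "u"]
12. n4.pre = false  [S₁.cnt > -7]
13. n4.cnt = -2  [S₁.lim + 6]
14. n4.lim = 8  [S₁.lim + S₁.cnt + 23]
15. n4.hot = "un"  [S₁.hot ++ "n"]
16. n11.acc = true  [S₁.pre == false]
17. n12.key = "ru"  [terminal]
18. n13.cnt = 6  [len(e.key) + 4]
19. n14.sig = false  [terminal]
20. n15.key = "rk"  [terminal]
21. n13.idx = false  [a.sig == true]
22. n13.pre = true  [A.cnt > 5]
23. n17.wid = "pz"  [terminal]
24. n18.sig = true  [terminal]
25. n16.pre = true  [a.sig == true]
26. n16.cnt = 11  [11]
27. n16.lim = 28  [28]
28. n16.hot = "pzz"  [d.wid ++ "z"]
29. n11.env = "n"  [if A.idx then e.key else "n"]
30. n11.idx = 20  [len(S.hot) + 17]
31. n19.sig = true  [terminal]
32. n3.pre = false  [S₁.lim > 8]
33. n3.cnt = 28  [B.idx + 8]
34. n3.lim = 18  [S₁.lim + S₁.cnt + 12]
35. n3.hot = "nun"  [B.env ++ S₁.hot]
36. n1.env = "nunnv"  [S.hot ++ d.wid]
37. n1.idx = -5  [(if B.acc then S.lim else S.cnt) - 33]
38. n0.pre = false  [B.idx > -5]
39. n0.cnt = 13  [B.idx + 18]
40. n0.lim = 4  [4]
41. n0.hot = "nw"  ["nw"]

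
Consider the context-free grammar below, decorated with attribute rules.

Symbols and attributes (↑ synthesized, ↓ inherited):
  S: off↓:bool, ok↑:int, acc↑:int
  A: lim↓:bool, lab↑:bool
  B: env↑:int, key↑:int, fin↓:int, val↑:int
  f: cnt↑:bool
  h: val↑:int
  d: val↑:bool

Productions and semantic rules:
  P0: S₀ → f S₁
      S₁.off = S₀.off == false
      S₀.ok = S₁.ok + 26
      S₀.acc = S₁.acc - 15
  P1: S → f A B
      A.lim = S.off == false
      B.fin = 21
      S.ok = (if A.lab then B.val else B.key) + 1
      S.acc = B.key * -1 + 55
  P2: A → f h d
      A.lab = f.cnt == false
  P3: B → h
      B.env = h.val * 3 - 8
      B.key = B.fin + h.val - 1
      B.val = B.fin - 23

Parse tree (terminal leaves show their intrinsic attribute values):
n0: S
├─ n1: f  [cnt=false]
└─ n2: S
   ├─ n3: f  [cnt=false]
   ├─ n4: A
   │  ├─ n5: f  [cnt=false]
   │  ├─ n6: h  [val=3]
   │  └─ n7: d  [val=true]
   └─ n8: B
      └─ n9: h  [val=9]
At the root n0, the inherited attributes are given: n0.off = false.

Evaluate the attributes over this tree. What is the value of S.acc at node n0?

1. n0.off = false  [given at root]
2. n1.cnt = false  [terminal]
3. n2.off = true  [S₀.off == false]
4. n3.cnt = false  [terminal]
5. n4.lim = false  [S.off == false]
6. n5.cnt = false  [terminal]
7. n6.val = 3  [terminal]
8. n7.val = true  [terminal]
9. n4.lab = true  [f.cnt == false]
10. n8.fin = 21  [21]
11. n9.val = 9  [terminal]
12. n8.env = 19  [h.val * 3 - 8]
13. n8.key = 29  [B.fin + h.val - 1]
14. n8.val = -2  [B.fin - 23]
15. n2.ok = -1  [(if A.lab then B.val else B.key) + 1]
16. n2.acc = 26  [B.key * -1 + 55]
17. n0.ok = 25  [S₁.ok + 26]
18. n0.acc = 11  [S₁.acc - 15]

11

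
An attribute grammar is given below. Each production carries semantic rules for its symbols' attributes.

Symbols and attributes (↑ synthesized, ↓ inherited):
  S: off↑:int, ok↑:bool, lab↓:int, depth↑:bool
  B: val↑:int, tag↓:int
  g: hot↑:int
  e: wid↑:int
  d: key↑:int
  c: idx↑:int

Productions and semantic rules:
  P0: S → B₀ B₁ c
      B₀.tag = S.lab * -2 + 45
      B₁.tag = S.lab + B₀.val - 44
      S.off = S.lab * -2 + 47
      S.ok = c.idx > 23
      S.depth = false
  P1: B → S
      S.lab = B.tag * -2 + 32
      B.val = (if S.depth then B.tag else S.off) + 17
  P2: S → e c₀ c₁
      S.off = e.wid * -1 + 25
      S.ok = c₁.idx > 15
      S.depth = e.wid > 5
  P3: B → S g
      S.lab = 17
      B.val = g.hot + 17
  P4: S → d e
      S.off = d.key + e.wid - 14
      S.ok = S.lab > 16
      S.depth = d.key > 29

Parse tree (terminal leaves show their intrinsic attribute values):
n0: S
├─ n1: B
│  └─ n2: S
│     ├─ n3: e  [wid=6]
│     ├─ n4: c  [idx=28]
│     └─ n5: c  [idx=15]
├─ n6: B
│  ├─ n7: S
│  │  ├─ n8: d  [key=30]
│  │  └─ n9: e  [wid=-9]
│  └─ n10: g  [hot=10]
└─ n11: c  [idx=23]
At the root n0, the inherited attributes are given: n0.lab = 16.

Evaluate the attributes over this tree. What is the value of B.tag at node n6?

1. n0.lab = 16  [given at root]
2. n1.tag = 13  [S.lab * -2 + 45]
3. n2.lab = 6  [B.tag * -2 + 32]
4. n3.wid = 6  [terminal]
5. n4.idx = 28  [terminal]
6. n5.idx = 15  [terminal]
7. n2.off = 19  [e.wid * -1 + 25]
8. n2.ok = false  [c₁.idx > 15]
9. n2.depth = true  [e.wid > 5]
10. n1.val = 30  [(if S.depth then B.tag else S.off) + 17]
11. n6.tag = 2  [S.lab + B₀.val - 44]
12. n7.lab = 17  [17]
13. n8.key = 30  [terminal]
14. n9.wid = -9  [terminal]
15. n7.off = 7  [d.key + e.wid - 14]
16. n7.ok = true  [S.lab > 16]
17. n7.depth = true  [d.key > 29]
18. n10.hot = 10  [terminal]
19. n6.val = 27  [g.hot + 17]
20. n11.idx = 23  [terminal]
21. n0.off = 15  [S.lab * -2 + 47]
22. n0.ok = false  [c.idx > 23]
23. n0.depth = false  [false]

2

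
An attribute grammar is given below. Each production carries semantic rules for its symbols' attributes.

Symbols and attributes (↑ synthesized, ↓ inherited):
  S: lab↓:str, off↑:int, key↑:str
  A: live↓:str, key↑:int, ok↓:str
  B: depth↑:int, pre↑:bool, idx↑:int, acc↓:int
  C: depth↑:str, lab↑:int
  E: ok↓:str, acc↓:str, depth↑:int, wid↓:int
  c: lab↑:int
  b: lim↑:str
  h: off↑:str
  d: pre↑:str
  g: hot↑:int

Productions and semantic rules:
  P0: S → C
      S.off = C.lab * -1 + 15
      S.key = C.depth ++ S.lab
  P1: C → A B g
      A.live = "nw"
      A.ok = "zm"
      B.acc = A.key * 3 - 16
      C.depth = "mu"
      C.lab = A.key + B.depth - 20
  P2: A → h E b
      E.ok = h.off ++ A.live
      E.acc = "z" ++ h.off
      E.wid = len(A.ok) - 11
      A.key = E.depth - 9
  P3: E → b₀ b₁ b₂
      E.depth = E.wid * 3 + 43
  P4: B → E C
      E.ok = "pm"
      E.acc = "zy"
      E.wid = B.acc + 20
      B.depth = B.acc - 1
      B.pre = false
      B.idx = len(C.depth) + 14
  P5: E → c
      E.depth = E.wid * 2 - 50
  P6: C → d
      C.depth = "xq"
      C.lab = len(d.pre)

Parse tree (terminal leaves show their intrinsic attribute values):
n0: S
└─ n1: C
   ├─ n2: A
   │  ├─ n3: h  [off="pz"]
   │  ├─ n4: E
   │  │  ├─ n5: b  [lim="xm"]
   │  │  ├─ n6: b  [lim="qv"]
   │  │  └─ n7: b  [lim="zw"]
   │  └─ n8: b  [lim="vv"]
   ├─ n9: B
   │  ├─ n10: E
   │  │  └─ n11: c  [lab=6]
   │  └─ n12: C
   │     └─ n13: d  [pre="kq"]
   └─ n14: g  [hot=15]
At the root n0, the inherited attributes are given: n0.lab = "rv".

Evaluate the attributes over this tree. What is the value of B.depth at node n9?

1. n0.lab = "rv"  [given at root]
2. n2.live = "nw"  ["nw"]
3. n2.ok = "zm"  ["zm"]
4. n3.off = "pz"  [terminal]
5. n4.ok = "pznw"  [h.off ++ A.live]
6. n4.acc = "zpz"  ["z" ++ h.off]
7. n4.wid = -9  [len(A.ok) - 11]
8. n5.lim = "xm"  [terminal]
9. n6.lim = "qv"  [terminal]
10. n7.lim = "zw"  [terminal]
11. n4.depth = 16  [E.wid * 3 + 43]
12. n8.lim = "vv"  [terminal]
13. n2.key = 7  [E.depth - 9]
14. n9.acc = 5  [A.key * 3 - 16]
15. n10.ok = "pm"  ["pm"]
16. n10.acc = "zy"  ["zy"]
17. n10.wid = 25  [B.acc + 20]
18. n11.lab = 6  [terminal]
19. n10.depth = 0  [E.wid * 2 - 50]
20. n13.pre = "kq"  [terminal]
21. n12.depth = "xq"  ["xq"]
22. n12.lab = 2  [len(d.pre)]
23. n9.depth = 4  [B.acc - 1]
24. n9.pre = false  [false]
25. n9.idx = 16  [len(C.depth) + 14]
26. n14.hot = 15  [terminal]
27. n1.depth = "mu"  ["mu"]
28. n1.lab = -9  [A.key + B.depth - 20]
29. n0.off = 24  [C.lab * -1 + 15]
30. n0.key = "murv"  [C.depth ++ S.lab]

4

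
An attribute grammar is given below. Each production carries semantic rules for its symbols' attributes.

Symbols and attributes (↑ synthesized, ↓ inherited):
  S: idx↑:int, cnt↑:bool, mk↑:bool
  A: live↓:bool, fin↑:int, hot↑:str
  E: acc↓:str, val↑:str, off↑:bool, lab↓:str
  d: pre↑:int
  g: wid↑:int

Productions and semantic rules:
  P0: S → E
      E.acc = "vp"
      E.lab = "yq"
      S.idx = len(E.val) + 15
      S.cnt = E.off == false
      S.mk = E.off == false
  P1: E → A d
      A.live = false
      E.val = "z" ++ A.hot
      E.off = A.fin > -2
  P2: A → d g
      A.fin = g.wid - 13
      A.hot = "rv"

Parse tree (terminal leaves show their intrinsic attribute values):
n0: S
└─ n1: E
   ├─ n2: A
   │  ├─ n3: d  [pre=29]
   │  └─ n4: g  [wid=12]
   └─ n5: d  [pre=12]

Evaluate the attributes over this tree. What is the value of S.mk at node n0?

1. n1.acc = "vp"  ["vp"]
2. n1.lab = "yq"  ["yq"]
3. n2.live = false  [false]
4. n3.pre = 29  [terminal]
5. n4.wid = 12  [terminal]
6. n2.fin = -1  [g.wid - 13]
7. n2.hot = "rv"  ["rv"]
8. n5.pre = 12  [terminal]
9. n1.val = "zrv"  ["z" ++ A.hot]
10. n1.off = true  [A.fin > -2]
11. n0.idx = 18  [len(E.val) + 15]
12. n0.cnt = false  [E.off == false]
13. n0.mk = false  [E.off == false]

false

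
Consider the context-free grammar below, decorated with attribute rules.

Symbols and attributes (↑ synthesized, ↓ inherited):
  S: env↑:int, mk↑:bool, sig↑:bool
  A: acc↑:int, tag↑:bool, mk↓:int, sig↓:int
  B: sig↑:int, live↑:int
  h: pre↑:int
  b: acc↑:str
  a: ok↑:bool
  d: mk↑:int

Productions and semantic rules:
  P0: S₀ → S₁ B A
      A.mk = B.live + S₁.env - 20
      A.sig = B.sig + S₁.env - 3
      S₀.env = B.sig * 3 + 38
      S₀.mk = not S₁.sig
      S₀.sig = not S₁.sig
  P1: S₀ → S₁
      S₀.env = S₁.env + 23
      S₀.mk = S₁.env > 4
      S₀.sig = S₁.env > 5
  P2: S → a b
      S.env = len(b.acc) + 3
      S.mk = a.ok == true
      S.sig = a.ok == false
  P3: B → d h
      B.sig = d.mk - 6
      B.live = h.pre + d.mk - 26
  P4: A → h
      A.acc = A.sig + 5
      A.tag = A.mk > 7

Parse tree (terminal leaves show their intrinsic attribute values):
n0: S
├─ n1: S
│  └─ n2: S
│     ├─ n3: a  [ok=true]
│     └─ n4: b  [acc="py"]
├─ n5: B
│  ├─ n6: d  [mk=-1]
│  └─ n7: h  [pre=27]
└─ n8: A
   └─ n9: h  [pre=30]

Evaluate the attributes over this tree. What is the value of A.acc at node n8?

1. n3.ok = true  [terminal]
2. n4.acc = "py"  [terminal]
3. n2.env = 5  [len(b.acc) + 3]
4. n2.mk = true  [a.ok == true]
5. n2.sig = false  [a.ok == false]
6. n1.env = 28  [S₁.env + 23]
7. n1.mk = true  [S₁.env > 4]
8. n1.sig = false  [S₁.env > 5]
9. n6.mk = -1  [terminal]
10. n7.pre = 27  [terminal]
11. n5.sig = -7  [d.mk - 6]
12. n5.live = 0  [h.pre + d.mk - 26]
13. n8.mk = 8  [B.live + S₁.env - 20]
14. n8.sig = 18  [B.sig + S₁.env - 3]
15. n9.pre = 30  [terminal]
16. n8.acc = 23  [A.sig + 5]
17. n8.tag = true  [A.mk > 7]
18. n0.env = 17  [B.sig * 3 + 38]
19. n0.mk = true  [not S₁.sig]
20. n0.sig = true  [not S₁.sig]

23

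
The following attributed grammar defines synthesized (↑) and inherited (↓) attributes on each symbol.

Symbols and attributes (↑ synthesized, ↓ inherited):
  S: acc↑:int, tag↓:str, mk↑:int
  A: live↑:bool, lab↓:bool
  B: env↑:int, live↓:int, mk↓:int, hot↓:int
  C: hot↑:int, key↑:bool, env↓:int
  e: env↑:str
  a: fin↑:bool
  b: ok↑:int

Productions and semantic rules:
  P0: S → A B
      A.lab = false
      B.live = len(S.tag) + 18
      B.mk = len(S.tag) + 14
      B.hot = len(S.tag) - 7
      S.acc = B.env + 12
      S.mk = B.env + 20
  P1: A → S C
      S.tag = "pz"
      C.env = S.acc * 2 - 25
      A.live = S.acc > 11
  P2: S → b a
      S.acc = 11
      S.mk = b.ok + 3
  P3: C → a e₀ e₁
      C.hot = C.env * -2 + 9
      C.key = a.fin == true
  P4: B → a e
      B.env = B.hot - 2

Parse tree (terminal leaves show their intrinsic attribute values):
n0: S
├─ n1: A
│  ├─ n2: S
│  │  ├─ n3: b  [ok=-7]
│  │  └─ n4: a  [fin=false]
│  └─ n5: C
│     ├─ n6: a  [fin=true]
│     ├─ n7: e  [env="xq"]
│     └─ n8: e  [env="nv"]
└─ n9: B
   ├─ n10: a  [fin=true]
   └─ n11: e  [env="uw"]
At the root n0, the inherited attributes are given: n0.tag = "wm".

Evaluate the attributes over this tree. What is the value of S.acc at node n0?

1. n0.tag = "wm"  [given at root]
2. n1.lab = false  [false]
3. n2.tag = "pz"  ["pz"]
4. n3.ok = -7  [terminal]
5. n4.fin = false  [terminal]
6. n2.acc = 11  [11]
7. n2.mk = -4  [b.ok + 3]
8. n5.env = -3  [S.acc * 2 - 25]
9. n6.fin = true  [terminal]
10. n7.env = "xq"  [terminal]
11. n8.env = "nv"  [terminal]
12. n5.hot = 15  [C.env * -2 + 9]
13. n5.key = true  [a.fin == true]
14. n1.live = false  [S.acc > 11]
15. n9.live = 20  [len(S.tag) + 18]
16. n9.mk = 16  [len(S.tag) + 14]
17. n9.hot = -5  [len(S.tag) - 7]
18. n10.fin = true  [terminal]
19. n11.env = "uw"  [terminal]
20. n9.env = -7  [B.hot - 2]
21. n0.acc = 5  [B.env + 12]
22. n0.mk = 13  [B.env + 20]

5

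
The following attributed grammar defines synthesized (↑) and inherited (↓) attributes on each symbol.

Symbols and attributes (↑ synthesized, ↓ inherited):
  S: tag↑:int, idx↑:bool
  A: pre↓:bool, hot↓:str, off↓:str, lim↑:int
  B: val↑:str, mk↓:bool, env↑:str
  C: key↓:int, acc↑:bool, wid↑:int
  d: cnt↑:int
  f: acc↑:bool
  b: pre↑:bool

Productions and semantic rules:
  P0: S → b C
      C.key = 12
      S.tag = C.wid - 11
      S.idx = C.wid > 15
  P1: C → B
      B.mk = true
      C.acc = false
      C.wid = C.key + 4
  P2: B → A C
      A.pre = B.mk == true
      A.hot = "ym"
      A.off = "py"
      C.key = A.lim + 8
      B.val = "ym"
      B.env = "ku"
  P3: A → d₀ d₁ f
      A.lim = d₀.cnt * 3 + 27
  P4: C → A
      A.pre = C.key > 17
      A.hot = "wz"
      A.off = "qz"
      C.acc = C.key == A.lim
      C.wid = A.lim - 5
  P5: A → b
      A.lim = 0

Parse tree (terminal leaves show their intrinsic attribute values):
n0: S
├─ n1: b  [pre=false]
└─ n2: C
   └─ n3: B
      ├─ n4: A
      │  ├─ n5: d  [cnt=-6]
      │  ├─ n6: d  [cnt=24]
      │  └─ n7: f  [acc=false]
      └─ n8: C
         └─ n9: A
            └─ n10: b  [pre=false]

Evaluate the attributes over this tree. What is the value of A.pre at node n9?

false

1. n1.pre = false  [terminal]
2. n2.key = 12  [12]
3. n3.mk = true  [true]
4. n4.pre = true  [B.mk == true]
5. n4.hot = "ym"  ["ym"]
6. n4.off = "py"  ["py"]
7. n5.cnt = -6  [terminal]
8. n6.cnt = 24  [terminal]
9. n7.acc = false  [terminal]
10. n4.lim = 9  [d₀.cnt * 3 + 27]
11. n8.key = 17  [A.lim + 8]
12. n9.pre = false  [C.key > 17]
13. n9.hot = "wz"  ["wz"]
14. n9.off = "qz"  ["qz"]
15. n10.pre = false  [terminal]
16. n9.lim = 0  [0]
17. n8.acc = false  [C.key == A.lim]
18. n8.wid = -5  [A.lim - 5]
19. n3.val = "ym"  ["ym"]
20. n3.env = "ku"  ["ku"]
21. n2.acc = false  [false]
22. n2.wid = 16  [C.key + 4]
23. n0.tag = 5  [C.wid - 11]
24. n0.idx = true  [C.wid > 15]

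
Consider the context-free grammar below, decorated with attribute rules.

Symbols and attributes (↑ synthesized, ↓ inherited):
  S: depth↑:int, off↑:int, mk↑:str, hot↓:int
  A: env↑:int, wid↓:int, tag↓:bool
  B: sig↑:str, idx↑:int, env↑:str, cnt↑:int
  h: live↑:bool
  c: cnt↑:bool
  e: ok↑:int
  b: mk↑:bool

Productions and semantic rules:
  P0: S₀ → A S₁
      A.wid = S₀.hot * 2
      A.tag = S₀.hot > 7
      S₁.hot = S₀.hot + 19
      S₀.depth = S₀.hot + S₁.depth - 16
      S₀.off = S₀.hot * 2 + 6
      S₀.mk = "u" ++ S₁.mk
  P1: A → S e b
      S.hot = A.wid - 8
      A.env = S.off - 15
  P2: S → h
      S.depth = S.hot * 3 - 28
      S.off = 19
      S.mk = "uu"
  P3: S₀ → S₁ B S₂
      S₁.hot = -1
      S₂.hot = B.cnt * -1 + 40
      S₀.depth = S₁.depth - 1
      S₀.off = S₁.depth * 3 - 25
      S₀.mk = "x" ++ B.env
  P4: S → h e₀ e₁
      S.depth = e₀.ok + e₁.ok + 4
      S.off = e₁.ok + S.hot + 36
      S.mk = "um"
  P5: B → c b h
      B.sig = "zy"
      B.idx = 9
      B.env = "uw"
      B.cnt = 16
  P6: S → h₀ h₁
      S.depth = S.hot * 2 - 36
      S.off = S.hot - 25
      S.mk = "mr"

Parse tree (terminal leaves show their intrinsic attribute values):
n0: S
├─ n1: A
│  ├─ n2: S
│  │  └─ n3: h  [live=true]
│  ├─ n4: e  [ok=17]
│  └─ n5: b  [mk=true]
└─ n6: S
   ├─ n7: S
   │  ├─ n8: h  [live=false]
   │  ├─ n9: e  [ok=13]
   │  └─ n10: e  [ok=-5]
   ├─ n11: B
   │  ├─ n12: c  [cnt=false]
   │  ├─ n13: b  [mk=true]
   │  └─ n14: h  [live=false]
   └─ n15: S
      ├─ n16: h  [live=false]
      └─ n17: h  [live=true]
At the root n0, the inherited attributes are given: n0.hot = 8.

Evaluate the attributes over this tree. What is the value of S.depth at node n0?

1. n0.hot = 8  [given at root]
2. n1.wid = 16  [S₀.hot * 2]
3. n1.tag = true  [S₀.hot > 7]
4. n2.hot = 8  [A.wid - 8]
5. n3.live = true  [terminal]
6. n2.depth = -4  [S.hot * 3 - 28]
7. n2.off = 19  [19]
8. n2.mk = "uu"  ["uu"]
9. n4.ok = 17  [terminal]
10. n5.mk = true  [terminal]
11. n1.env = 4  [S.off - 15]
12. n6.hot = 27  [S₀.hot + 19]
13. n7.hot = -1  [-1]
14. n8.live = false  [terminal]
15. n9.ok = 13  [terminal]
16. n10.ok = -5  [terminal]
17. n7.depth = 12  [e₀.ok + e₁.ok + 4]
18. n7.off = 30  [e₁.ok + S.hot + 36]
19. n7.mk = "um"  ["um"]
20. n12.cnt = false  [terminal]
21. n13.mk = true  [terminal]
22. n14.live = false  [terminal]
23. n11.sig = "zy"  ["zy"]
24. n11.idx = 9  [9]
25. n11.env = "uw"  ["uw"]
26. n11.cnt = 16  [16]
27. n15.hot = 24  [B.cnt * -1 + 40]
28. n16.live = false  [terminal]
29. n17.live = true  [terminal]
30. n15.depth = 12  [S.hot * 2 - 36]
31. n15.off = -1  [S.hot - 25]
32. n15.mk = "mr"  ["mr"]
33. n6.depth = 11  [S₁.depth - 1]
34. n6.off = 11  [S₁.depth * 3 - 25]
35. n6.mk = "xuw"  ["x" ++ B.env]
36. n0.depth = 3  [S₀.hot + S₁.depth - 16]
37. n0.off = 22  [S₀.hot * 2 + 6]
38. n0.mk = "uxuw"  ["u" ++ S₁.mk]

3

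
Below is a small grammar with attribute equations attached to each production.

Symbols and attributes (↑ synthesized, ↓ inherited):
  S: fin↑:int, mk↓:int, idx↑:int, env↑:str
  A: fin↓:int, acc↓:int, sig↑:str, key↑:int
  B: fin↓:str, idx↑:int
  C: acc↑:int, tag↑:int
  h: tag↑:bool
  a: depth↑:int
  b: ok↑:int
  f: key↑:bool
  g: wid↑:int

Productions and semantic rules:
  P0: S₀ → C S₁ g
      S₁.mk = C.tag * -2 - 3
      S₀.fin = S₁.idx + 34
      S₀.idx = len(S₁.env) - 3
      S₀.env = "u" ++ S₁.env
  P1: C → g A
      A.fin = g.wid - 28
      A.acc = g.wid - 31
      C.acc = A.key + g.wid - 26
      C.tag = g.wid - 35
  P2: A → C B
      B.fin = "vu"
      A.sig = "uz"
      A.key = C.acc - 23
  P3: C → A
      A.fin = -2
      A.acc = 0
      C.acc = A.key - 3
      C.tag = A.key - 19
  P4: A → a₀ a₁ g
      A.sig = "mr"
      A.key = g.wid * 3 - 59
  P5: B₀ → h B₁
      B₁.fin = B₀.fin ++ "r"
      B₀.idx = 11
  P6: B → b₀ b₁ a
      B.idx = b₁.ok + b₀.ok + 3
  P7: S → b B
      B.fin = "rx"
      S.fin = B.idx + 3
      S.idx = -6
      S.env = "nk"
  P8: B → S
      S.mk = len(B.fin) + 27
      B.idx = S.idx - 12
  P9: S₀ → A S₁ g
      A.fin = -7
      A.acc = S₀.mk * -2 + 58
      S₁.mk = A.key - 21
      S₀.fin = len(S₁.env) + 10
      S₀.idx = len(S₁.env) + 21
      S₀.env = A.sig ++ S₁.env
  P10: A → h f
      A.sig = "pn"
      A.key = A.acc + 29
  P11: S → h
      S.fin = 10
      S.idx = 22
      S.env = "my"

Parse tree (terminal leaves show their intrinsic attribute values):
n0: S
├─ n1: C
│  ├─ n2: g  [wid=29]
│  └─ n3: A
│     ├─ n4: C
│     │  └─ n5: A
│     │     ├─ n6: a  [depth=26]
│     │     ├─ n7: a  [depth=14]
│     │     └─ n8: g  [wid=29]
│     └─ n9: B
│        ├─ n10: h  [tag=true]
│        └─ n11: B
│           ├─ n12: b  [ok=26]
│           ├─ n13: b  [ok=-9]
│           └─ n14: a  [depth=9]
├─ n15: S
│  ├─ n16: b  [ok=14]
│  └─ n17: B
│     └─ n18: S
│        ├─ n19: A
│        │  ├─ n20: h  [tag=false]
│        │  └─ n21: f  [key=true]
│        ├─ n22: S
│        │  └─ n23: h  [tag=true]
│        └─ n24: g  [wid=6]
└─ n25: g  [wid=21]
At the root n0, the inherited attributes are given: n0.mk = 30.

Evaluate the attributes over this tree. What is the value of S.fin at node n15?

1. n0.mk = 30  [given at root]
2. n2.wid = 29  [terminal]
3. n3.fin = 1  [g.wid - 28]
4. n3.acc = -2  [g.wid - 31]
5. n5.fin = -2  [-2]
6. n5.acc = 0  [0]
7. n6.depth = 26  [terminal]
8. n7.depth = 14  [terminal]
9. n8.wid = 29  [terminal]
10. n5.sig = "mr"  ["mr"]
11. n5.key = 28  [g.wid * 3 - 59]
12. n4.acc = 25  [A.key - 3]
13. n4.tag = 9  [A.key - 19]
14. n9.fin = "vu"  ["vu"]
15. n10.tag = true  [terminal]
16. n11.fin = "vur"  [B₀.fin ++ "r"]
17. n12.ok = 26  [terminal]
18. n13.ok = -9  [terminal]
19. n14.depth = 9  [terminal]
20. n11.idx = 20  [b₁.ok + b₀.ok + 3]
21. n9.idx = 11  [11]
22. n3.sig = "uz"  ["uz"]
23. n3.key = 2  [C.acc - 23]
24. n1.acc = 5  [A.key + g.wid - 26]
25. n1.tag = -6  [g.wid - 35]
26. n15.mk = 9  [C.tag * -2 - 3]
27. n16.ok = 14  [terminal]
28. n17.fin = "rx"  ["rx"]
29. n18.mk = 29  [len(B.fin) + 27]
30. n19.fin = -7  [-7]
31. n19.acc = 0  [S₀.mk * -2 + 58]
32. n20.tag = false  [terminal]
33. n21.key = true  [terminal]
34. n19.sig = "pn"  ["pn"]
35. n19.key = 29  [A.acc + 29]
36. n22.mk = 8  [A.key - 21]
37. n23.tag = true  [terminal]
38. n22.fin = 10  [10]
39. n22.idx = 22  [22]
40. n22.env = "my"  ["my"]
41. n24.wid = 6  [terminal]
42. n18.fin = 12  [len(S₁.env) + 10]
43. n18.idx = 23  [len(S₁.env) + 21]
44. n18.env = "pnmy"  [A.sig ++ S₁.env]
45. n17.idx = 11  [S.idx - 12]
46. n15.fin = 14  [B.idx + 3]
47. n15.idx = -6  [-6]
48. n15.env = "nk"  ["nk"]
49. n25.wid = 21  [terminal]
50. n0.fin = 28  [S₁.idx + 34]
51. n0.idx = -1  [len(S₁.env) - 3]
52. n0.env = "unk"  ["u" ++ S₁.env]

14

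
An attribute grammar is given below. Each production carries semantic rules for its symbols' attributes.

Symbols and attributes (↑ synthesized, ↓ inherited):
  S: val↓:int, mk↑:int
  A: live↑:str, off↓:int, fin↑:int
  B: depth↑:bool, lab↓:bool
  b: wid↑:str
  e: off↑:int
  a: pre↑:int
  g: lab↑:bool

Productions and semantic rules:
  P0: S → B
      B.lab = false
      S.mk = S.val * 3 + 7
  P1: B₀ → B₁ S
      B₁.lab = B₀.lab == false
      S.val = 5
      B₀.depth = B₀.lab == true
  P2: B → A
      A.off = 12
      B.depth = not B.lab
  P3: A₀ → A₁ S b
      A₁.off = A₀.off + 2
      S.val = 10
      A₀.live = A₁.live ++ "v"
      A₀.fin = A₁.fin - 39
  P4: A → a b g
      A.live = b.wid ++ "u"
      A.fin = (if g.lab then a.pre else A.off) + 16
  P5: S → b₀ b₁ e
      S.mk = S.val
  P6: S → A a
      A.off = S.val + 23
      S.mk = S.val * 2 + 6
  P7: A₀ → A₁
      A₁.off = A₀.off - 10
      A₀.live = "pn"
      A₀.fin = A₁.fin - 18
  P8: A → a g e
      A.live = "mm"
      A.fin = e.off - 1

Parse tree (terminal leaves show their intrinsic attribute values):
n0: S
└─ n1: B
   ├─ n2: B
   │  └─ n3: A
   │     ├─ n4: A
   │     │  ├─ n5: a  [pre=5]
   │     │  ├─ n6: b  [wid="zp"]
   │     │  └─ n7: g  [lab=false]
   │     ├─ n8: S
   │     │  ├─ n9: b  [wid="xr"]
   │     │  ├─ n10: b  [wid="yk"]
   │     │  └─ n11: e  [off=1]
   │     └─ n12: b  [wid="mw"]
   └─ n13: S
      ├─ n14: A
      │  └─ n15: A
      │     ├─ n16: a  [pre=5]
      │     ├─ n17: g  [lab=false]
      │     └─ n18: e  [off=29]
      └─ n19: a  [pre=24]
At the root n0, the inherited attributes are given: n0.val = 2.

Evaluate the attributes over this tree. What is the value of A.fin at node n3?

1. n0.val = 2  [given at root]
2. n1.lab = false  [false]
3. n2.lab = true  [B₀.lab == false]
4. n3.off = 12  [12]
5. n4.off = 14  [A₀.off + 2]
6. n5.pre = 5  [terminal]
7. n6.wid = "zp"  [terminal]
8. n7.lab = false  [terminal]
9. n4.live = "zpu"  [b.wid ++ "u"]
10. n4.fin = 30  [(if g.lab then a.pre else A.off) + 16]
11. n8.val = 10  [10]
12. n9.wid = "xr"  [terminal]
13. n10.wid = "yk"  [terminal]
14. n11.off = 1  [terminal]
15. n8.mk = 10  [S.val]
16. n12.wid = "mw"  [terminal]
17. n3.live = "zpuv"  [A₁.live ++ "v"]
18. n3.fin = -9  [A₁.fin - 39]
19. n2.depth = false  [not B.lab]
20. n13.val = 5  [5]
21. n14.off = 28  [S.val + 23]
22. n15.off = 18  [A₀.off - 10]
23. n16.pre = 5  [terminal]
24. n17.lab = false  [terminal]
25. n18.off = 29  [terminal]
26. n15.live = "mm"  ["mm"]
27. n15.fin = 28  [e.off - 1]
28. n14.live = "pn"  ["pn"]
29. n14.fin = 10  [A₁.fin - 18]
30. n19.pre = 24  [terminal]
31. n13.mk = 16  [S.val * 2 + 6]
32. n1.depth = false  [B₀.lab == true]
33. n0.mk = 13  [S.val * 3 + 7]

-9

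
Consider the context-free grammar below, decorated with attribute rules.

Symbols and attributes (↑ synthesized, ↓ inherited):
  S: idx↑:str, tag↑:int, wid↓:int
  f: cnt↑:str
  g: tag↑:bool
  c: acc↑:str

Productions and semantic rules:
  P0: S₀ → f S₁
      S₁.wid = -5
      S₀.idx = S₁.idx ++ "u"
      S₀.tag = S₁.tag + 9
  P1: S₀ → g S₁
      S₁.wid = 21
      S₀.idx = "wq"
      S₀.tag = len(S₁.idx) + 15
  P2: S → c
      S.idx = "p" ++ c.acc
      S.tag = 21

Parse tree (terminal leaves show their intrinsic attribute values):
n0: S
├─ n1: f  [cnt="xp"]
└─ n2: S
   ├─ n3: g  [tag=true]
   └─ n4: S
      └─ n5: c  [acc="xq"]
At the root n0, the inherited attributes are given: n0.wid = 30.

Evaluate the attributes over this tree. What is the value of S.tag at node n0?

27

1. n0.wid = 30  [given at root]
2. n1.cnt = "xp"  [terminal]
3. n2.wid = -5  [-5]
4. n3.tag = true  [terminal]
5. n4.wid = 21  [21]
6. n5.acc = "xq"  [terminal]
7. n4.idx = "pxq"  ["p" ++ c.acc]
8. n4.tag = 21  [21]
9. n2.idx = "wq"  ["wq"]
10. n2.tag = 18  [len(S₁.idx) + 15]
11. n0.idx = "wqu"  [S₁.idx ++ "u"]
12. n0.tag = 27  [S₁.tag + 9]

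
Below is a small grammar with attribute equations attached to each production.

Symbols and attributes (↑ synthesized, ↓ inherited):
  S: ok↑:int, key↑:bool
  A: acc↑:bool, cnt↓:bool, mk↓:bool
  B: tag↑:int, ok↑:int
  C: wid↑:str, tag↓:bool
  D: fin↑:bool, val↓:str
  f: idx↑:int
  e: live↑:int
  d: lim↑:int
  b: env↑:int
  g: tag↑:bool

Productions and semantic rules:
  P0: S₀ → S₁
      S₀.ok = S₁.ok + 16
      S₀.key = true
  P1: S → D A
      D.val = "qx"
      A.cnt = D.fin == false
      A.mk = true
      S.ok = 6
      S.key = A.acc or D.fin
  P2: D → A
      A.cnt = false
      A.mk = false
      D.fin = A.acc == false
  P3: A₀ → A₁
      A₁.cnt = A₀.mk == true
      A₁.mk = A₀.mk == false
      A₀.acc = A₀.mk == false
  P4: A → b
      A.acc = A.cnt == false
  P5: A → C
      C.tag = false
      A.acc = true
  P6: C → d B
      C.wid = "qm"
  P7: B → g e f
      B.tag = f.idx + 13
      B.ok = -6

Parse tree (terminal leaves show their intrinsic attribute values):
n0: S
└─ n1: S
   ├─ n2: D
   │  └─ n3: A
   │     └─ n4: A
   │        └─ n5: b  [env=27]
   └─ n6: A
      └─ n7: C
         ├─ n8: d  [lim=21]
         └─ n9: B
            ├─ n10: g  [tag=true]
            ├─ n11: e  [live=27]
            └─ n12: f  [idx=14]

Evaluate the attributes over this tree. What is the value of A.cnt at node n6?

true

1. n2.val = "qx"  ["qx"]
2. n3.cnt = false  [false]
3. n3.mk = false  [false]
4. n4.cnt = false  [A₀.mk == true]
5. n4.mk = true  [A₀.mk == false]
6. n5.env = 27  [terminal]
7. n4.acc = true  [A.cnt == false]
8. n3.acc = true  [A₀.mk == false]
9. n2.fin = false  [A.acc == false]
10. n6.cnt = true  [D.fin == false]
11. n6.mk = true  [true]
12. n7.tag = false  [false]
13. n8.lim = 21  [terminal]
14. n10.tag = true  [terminal]
15. n11.live = 27  [terminal]
16. n12.idx = 14  [terminal]
17. n9.tag = 27  [f.idx + 13]
18. n9.ok = -6  [-6]
19. n7.wid = "qm"  ["qm"]
20. n6.acc = true  [true]
21. n1.ok = 6  [6]
22. n1.key = true  [A.acc or D.fin]
23. n0.ok = 22  [S₁.ok + 16]
24. n0.key = true  [true]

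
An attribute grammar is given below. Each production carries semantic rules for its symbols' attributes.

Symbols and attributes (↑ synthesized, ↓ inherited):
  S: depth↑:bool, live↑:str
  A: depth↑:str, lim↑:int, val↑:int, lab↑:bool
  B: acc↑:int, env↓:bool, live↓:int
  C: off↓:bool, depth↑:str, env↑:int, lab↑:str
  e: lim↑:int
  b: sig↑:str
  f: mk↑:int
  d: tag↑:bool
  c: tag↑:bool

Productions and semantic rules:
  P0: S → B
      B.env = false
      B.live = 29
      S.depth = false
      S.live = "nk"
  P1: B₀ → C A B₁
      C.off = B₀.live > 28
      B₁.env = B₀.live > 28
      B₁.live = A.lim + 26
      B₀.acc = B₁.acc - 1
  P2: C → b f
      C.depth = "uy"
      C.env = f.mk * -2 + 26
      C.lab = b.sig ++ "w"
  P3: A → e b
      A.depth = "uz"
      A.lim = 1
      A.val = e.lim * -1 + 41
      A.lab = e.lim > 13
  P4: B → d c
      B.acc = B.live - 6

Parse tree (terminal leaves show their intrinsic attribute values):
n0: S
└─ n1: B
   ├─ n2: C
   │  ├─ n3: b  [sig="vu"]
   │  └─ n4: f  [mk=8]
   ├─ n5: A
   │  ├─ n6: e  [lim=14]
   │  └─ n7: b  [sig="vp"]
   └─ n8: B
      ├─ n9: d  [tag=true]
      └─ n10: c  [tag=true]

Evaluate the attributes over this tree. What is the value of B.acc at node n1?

1. n1.env = false  [false]
2. n1.live = 29  [29]
3. n2.off = true  [B₀.live > 28]
4. n3.sig = "vu"  [terminal]
5. n4.mk = 8  [terminal]
6. n2.depth = "uy"  ["uy"]
7. n2.env = 10  [f.mk * -2 + 26]
8. n2.lab = "vuw"  [b.sig ++ "w"]
9. n6.lim = 14  [terminal]
10. n7.sig = "vp"  [terminal]
11. n5.depth = "uz"  ["uz"]
12. n5.lim = 1  [1]
13. n5.val = 27  [e.lim * -1 + 41]
14. n5.lab = true  [e.lim > 13]
15. n8.env = true  [B₀.live > 28]
16. n8.live = 27  [A.lim + 26]
17. n9.tag = true  [terminal]
18. n10.tag = true  [terminal]
19. n8.acc = 21  [B.live - 6]
20. n1.acc = 20  [B₁.acc - 1]
21. n0.depth = false  [false]
22. n0.live = "nk"  ["nk"]

20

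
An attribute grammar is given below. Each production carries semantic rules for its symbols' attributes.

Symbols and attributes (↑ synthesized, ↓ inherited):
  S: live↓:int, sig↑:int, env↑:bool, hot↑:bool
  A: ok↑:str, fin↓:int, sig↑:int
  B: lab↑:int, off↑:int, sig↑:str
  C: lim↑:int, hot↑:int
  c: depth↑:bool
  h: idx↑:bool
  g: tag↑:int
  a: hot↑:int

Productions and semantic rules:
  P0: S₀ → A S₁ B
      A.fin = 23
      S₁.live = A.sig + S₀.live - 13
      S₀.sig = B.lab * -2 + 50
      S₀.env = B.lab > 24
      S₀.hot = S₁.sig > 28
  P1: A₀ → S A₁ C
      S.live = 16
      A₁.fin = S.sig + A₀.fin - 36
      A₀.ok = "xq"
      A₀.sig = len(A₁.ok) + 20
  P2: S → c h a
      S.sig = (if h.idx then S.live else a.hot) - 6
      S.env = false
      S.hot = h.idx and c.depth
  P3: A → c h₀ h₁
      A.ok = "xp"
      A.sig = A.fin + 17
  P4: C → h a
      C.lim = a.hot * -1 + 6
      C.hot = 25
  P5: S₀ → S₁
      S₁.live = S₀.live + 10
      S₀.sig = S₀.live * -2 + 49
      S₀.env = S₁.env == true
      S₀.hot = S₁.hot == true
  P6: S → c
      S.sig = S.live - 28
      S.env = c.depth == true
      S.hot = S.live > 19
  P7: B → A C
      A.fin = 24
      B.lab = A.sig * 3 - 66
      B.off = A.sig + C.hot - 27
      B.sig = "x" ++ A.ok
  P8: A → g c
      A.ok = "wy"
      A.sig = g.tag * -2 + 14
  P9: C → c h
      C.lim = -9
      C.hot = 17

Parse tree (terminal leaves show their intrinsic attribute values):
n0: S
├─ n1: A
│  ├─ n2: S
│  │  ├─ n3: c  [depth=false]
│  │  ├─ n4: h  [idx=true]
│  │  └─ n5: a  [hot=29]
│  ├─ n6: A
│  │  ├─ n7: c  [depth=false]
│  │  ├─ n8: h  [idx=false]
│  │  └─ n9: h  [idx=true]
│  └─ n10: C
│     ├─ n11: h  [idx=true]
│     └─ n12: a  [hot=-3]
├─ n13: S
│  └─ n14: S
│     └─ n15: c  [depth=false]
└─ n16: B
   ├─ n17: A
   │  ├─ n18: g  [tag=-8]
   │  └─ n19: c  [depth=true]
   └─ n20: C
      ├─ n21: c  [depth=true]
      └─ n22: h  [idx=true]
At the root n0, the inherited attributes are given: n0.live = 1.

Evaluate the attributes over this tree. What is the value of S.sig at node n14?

1. n0.live = 1  [given at root]
2. n1.fin = 23  [23]
3. n2.live = 16  [16]
4. n3.depth = false  [terminal]
5. n4.idx = true  [terminal]
6. n5.hot = 29  [terminal]
7. n2.sig = 10  [(if h.idx then S.live else a.hot) - 6]
8. n2.env = false  [false]
9. n2.hot = false  [h.idx and c.depth]
10. n6.fin = -3  [S.sig + A₀.fin - 36]
11. n7.depth = false  [terminal]
12. n8.idx = false  [terminal]
13. n9.idx = true  [terminal]
14. n6.ok = "xp"  ["xp"]
15. n6.sig = 14  [A.fin + 17]
16. n11.idx = true  [terminal]
17. n12.hot = -3  [terminal]
18. n10.lim = 9  [a.hot * -1 + 6]
19. n10.hot = 25  [25]
20. n1.ok = "xq"  ["xq"]
21. n1.sig = 22  [len(A₁.ok) + 20]
22. n13.live = 10  [A.sig + S₀.live - 13]
23. n14.live = 20  [S₀.live + 10]
24. n15.depth = false  [terminal]
25. n14.sig = -8  [S.live - 28]
26. n14.env = false  [c.depth == true]
27. n14.hot = true  [S.live > 19]
28. n13.sig = 29  [S₀.live * -2 + 49]
29. n13.env = false  [S₁.env == true]
30. n13.hot = true  [S₁.hot == true]
31. n17.fin = 24  [24]
32. n18.tag = -8  [terminal]
33. n19.depth = true  [terminal]
34. n17.ok = "wy"  ["wy"]
35. n17.sig = 30  [g.tag * -2 + 14]
36. n21.depth = true  [terminal]
37. n22.idx = true  [terminal]
38. n20.lim = -9  [-9]
39. n20.hot = 17  [17]
40. n16.lab = 24  [A.sig * 3 - 66]
41. n16.off = 20  [A.sig + C.hot - 27]
42. n16.sig = "xwy"  ["x" ++ A.ok]
43. n0.sig = 2  [B.lab * -2 + 50]
44. n0.env = false  [B.lab > 24]
45. n0.hot = true  [S₁.sig > 28]

-8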